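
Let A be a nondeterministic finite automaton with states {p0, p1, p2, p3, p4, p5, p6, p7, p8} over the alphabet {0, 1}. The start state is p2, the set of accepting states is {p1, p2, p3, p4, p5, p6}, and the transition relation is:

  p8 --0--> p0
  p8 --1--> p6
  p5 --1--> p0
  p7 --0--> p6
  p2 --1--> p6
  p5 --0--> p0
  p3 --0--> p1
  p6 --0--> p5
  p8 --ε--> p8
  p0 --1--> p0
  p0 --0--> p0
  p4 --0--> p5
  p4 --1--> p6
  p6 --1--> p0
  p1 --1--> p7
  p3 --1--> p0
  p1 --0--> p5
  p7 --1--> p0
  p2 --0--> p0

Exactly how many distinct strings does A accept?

3

The useful subgraph on states {p2, p5, p6} is acyclic, so L(A) is finite; the longest accepting path visits 3 useful states, giving maximum string length 2.
Counting accepting paths from p2 by length: 1 of length 0, 1 of length 1, 1 of length 2. Total 3.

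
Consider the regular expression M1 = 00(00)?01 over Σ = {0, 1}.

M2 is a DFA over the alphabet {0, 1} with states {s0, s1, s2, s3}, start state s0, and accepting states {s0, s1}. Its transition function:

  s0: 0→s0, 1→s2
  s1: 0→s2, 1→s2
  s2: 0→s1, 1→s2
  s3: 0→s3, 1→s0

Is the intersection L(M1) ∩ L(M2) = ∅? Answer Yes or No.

Yes

Converting the expression M1 to a DFA (subset construction, then merging equivalent states) gives the minimal DFA with states {r0, r1, r2, r3, r4, r5, r6, r7}, start state r0, accepting states {r6} and transitions r0: 0→r1, 1→r2; r1: 0→r3, 1→r2; r2: 0→r2, 1→r2; r3: 0→r4, 1→r2; r4: 0→r5, 1→r6; r5: 0→r7, 1→r2; r6: 0→r2, 1→r2; r7: 0→r2, 1→r6.
Exploring the product automaton M1 × M2 from the start pair (r0, s0), following both machines on each input symbol, reaches 10 state pairs: (r0, s0), (r1, s0), (r2, s2), (r3, s0), (r2, s1), (r4, s0), (r5, s0), (r6, s2), (r7, s0), (r2, s0).
M1 accepts in {r6} and M2 accepts in {s0, s1}; no reachable pair has both components accepting, so no string drives both machines to acceptance simultaneously and L(M1) ∩ L(M2) = ∅.
So no string is accepted by both, and the intersection is empty.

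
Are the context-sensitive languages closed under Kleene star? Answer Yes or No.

An LBA guesses a factorisation of the input into blocks (marking block boundaries on a second track) and verifies each block with the LBA for L; this uses no space beyond the input, so L* is context-sensitive.
So the context-sensitive languages are closed under Kleene star.

Yes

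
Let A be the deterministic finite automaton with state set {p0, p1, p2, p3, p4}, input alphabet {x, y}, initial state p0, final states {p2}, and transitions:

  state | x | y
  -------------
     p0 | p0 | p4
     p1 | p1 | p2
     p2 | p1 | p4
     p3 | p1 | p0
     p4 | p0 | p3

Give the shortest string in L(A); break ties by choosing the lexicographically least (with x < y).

A breadth-first search from p0 reaches an accepting state first via the path p0 → p4 → p3 → p1 → p2 on input yyxy.
No string of length < 4 is accepted (BFS exhausts all shorter strings without reaching an accepting state), and yyxy is the lexicographically least accepting string of length 4.

yyxy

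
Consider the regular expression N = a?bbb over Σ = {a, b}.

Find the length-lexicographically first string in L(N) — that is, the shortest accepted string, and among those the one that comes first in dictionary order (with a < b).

By inspection of the expression, no string of length less than 3 matches, and bbb is the lexicographically first match of length 3.

bbb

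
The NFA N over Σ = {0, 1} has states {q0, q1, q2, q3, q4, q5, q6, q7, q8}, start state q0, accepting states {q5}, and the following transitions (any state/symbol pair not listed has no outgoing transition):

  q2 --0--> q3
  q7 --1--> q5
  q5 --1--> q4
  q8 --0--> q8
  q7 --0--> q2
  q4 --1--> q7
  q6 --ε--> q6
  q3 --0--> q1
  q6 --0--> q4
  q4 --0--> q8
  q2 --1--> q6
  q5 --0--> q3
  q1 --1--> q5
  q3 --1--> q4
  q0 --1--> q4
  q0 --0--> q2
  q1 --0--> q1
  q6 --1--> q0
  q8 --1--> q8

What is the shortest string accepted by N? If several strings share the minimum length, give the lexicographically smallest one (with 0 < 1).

111

A breadth-first search from q0 reaches an accepting state first via the path q0 → q4 → q7 → q5 on input 111.
No string of length < 3 is accepted (BFS exhausts all shorter strings without reaching an accepting state), and 111 is the lexicographically least accepting string of length 3.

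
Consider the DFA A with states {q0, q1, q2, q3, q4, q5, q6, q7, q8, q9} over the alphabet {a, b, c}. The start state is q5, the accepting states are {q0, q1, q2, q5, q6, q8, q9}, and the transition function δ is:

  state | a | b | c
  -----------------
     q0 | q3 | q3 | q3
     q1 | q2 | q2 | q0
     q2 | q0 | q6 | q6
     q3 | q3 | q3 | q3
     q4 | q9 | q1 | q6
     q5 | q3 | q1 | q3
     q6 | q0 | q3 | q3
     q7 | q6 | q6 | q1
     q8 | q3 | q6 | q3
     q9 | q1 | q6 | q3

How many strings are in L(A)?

15

The useful subgraph on states {q0, q1, q2, q5, q6} is acyclic, so L(A) is finite; the longest accepting path visits 5 useful states, giving maximum string length 4.
Counting accepting paths from q5 by length: 1 of length 0, 1 of length 1, 3 of length 2, 6 of length 3, 4 of length 4. Total 15.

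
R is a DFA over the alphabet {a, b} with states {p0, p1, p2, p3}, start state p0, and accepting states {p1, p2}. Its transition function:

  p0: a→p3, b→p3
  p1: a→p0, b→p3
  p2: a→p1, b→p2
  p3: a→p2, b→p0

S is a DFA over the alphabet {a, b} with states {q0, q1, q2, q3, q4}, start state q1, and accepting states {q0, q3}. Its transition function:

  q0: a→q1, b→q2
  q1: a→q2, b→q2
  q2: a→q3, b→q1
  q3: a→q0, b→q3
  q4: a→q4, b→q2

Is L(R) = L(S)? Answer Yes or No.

Yes

Exploring the product automaton R × S from the start pair (p0, q1), following both machines on each input symbol, reaches 4 state pairs: (p0, q1), (p3, q2), (p2, q3), (p1, q0).
R accepts in {p1, p2} and S accepts in {q0, q3}. In every reachable pair the two components are either both accepting — (p2, q3), (p1, q0) — or both non-accepting, so no string is accepted by exactly one of the machines: L(R) \ L(S) and L(S) \ L(R) are both empty.
Hence every string is accepted by R iff it is accepted by S, and the two languages coincide.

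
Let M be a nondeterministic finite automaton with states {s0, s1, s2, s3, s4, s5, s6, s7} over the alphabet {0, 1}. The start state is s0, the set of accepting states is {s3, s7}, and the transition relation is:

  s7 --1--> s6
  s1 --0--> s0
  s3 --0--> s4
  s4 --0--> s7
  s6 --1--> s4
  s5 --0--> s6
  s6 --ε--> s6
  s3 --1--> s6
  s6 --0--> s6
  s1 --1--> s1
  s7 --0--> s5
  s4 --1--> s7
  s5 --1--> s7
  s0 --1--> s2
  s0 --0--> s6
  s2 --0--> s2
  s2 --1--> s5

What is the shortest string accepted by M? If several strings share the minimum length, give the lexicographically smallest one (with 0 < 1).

A breadth-first search from s0 reaches an accepting state first via the path s0 → s6 → s4 → s7 on input 010.
No string of length < 3 is accepted (BFS exhausts all shorter strings without reaching an accepting state), and 010 is the lexicographically least accepting string of length 3.

010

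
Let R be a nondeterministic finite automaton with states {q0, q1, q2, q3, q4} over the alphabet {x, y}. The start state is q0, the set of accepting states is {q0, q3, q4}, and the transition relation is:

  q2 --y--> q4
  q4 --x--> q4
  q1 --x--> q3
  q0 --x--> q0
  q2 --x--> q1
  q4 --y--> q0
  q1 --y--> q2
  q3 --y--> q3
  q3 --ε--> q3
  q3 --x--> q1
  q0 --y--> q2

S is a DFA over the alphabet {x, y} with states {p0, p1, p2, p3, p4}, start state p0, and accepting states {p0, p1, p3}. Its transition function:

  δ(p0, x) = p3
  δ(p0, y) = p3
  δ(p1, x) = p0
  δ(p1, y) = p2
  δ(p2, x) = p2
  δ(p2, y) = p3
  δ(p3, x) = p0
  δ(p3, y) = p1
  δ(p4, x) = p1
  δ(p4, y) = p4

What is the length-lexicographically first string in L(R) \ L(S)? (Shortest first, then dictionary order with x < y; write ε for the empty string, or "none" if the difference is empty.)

The string xyy is accepted by R but not by S.
No shorter string lies in the difference, and xyy is the lexicographically first length-3 string in L(R) \ L(S).

xyy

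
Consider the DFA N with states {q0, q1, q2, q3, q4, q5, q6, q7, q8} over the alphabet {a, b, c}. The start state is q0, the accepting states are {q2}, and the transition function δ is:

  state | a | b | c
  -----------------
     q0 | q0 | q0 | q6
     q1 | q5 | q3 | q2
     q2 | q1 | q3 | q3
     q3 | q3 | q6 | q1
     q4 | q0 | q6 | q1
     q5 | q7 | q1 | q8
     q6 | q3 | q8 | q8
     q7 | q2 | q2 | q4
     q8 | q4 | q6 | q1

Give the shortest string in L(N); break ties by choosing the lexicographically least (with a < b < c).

A breadth-first search from q0 reaches an accepting state first via the path q0 → q6 → q3 → q1 → q2 on input cacc.
No string of length < 4 is accepted (BFS exhausts all shorter strings without reaching an accepting state), and cacc is the lexicographically least accepting string of length 4.

cacc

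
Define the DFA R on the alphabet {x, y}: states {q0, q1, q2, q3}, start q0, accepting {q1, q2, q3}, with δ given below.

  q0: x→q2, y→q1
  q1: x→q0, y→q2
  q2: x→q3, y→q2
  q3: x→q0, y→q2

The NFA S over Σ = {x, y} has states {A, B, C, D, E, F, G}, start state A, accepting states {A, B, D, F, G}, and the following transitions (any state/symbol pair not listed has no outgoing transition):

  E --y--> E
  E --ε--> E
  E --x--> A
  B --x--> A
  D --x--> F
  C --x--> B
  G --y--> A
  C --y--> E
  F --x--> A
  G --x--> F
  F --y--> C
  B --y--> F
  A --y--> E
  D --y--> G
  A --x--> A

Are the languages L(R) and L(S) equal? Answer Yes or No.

No

The string y is accepted by R but rejected by S.
So L(R) ≠ L(S).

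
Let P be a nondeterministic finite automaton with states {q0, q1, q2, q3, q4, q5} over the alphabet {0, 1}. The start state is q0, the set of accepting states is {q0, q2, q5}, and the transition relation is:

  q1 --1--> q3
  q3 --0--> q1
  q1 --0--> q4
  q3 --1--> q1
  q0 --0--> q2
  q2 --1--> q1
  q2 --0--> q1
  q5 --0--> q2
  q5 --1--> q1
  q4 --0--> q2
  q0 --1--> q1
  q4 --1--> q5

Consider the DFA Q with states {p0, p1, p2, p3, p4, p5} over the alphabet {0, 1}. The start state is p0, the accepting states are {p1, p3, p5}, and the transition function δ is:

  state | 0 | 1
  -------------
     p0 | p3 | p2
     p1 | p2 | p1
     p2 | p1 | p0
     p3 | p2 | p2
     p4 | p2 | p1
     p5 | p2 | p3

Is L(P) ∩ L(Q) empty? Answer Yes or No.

The string 0 is accepted by both P and Q.
Hence L(P) ∩ L(Q) ≠ ∅.

No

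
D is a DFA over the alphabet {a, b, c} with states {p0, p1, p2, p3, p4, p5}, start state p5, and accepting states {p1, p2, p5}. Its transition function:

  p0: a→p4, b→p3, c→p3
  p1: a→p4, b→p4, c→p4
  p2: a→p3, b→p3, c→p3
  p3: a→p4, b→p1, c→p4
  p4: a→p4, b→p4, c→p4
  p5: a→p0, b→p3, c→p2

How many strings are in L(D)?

The useful subgraph on states {p0, p1, p2, p3, p5} is acyclic, so L(D) is finite; the longest accepting path visits 4 useful states, giving maximum string length 3.
Counting accepting paths from p5 by length: 1 of length 0, 1 of length 1, 1 of length 2, 5 of length 3. Total 8.

8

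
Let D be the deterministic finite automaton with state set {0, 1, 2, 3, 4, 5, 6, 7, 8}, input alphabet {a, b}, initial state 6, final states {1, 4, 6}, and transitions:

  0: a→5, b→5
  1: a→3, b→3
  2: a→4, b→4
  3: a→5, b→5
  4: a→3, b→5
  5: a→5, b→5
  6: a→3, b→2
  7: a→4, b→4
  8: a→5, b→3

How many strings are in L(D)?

3

The useful subgraph on states {2, 4, 6} is acyclic, so L(D) is finite; the longest accepting path visits 3 useful states, giving maximum string length 2.
Counting accepting paths from 6 by length: 1 of length 0, 2 of length 2. Total 3.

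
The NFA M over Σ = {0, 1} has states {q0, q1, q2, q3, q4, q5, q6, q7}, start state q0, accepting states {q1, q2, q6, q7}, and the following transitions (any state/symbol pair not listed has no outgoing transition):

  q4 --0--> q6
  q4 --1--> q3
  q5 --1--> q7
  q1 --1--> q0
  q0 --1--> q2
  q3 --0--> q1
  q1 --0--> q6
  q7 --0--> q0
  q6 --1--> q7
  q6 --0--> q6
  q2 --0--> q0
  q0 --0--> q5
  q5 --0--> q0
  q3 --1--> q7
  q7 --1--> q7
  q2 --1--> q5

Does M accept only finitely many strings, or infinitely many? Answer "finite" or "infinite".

infinite

State q0 is reachable from the start and can reach an accepting state, and it lies on the cycle q0 → q2 → q0.
Traversing that cycle any number of times yields accepted strings of unbounded length, so the language is infinite.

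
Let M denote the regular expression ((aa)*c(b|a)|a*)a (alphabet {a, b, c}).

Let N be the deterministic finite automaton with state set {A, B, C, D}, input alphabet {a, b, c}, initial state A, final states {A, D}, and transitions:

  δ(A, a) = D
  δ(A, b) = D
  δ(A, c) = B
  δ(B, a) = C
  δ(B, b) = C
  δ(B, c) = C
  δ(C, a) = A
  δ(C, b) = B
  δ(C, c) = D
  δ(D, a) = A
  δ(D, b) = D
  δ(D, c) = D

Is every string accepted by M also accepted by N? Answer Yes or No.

Converting the expression M to a DFA (subset construction, then merging equivalent states) gives the minimal DFA with states {m0, m1, m2, m3, m4, m5, m6}, start state m0, accepting states {m1, m4, m6} and transitions m0: a→m1, b→m2, c→m3; m1: a→m4, b→m2, c→m2; m2: a→m2, b→m2, c→m2; m3: a→m5, b→m5, c→m2; m4: a→m1, b→m2, c→m3; m5: a→m6, b→m2, c→m2; m6: a→m2, b→m2, c→m2.
Exploring the product automaton M × N from the start pair (m0, A), following both machines on each input symbol, reaches 10 state pairs: (m0, A), (m1, D), (m2, D), (m3, B), (m4, A), (m2, A), (m5, C), (m2, C), (m2, B), (m6, A).
M accepts in {m1, m4, m6} and N accepts in {A, D}. The reachable pairs whose M-component is accepting are (m1, D), (m4, A), (m6, A); in each of them the N-component is accepting too, so the product for L(M) \ L(N) (M-component accepting, N-component rejecting) has no reachable accepting pair and the difference is empty.
Hence every string in L(M) is also in L(N).

Yes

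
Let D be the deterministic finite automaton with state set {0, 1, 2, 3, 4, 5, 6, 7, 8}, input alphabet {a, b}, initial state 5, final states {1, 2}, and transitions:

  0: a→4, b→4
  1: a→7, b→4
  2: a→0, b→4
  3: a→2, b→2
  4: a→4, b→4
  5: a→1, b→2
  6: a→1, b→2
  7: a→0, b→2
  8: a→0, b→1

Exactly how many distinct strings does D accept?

3

The useful subgraph on states {1, 2, 5, 7} is acyclic, so L(D) is finite; the longest accepting path visits 4 useful states, giving maximum string length 3.
Counting accepting paths from 5 by length: 2 of length 1, 1 of length 3. Total 3.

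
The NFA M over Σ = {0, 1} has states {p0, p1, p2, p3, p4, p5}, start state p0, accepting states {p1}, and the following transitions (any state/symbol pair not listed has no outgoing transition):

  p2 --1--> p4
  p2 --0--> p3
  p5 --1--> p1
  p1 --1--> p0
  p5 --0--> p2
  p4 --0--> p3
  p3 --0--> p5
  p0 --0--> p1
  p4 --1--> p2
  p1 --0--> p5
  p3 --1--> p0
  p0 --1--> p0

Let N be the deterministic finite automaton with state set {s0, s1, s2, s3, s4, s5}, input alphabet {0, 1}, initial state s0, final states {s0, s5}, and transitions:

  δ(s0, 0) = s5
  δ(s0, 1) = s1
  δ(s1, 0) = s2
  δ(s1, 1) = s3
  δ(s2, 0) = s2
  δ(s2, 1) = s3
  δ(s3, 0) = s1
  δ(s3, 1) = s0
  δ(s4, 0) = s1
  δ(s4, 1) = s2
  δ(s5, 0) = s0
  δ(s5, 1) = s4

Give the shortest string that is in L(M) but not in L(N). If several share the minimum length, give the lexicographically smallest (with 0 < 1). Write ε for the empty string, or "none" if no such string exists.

The string 10 is accepted by M but not by N.
No shorter string lies in the difference, and 10 is the lexicographically first length-2 string in L(M) \ L(N).

10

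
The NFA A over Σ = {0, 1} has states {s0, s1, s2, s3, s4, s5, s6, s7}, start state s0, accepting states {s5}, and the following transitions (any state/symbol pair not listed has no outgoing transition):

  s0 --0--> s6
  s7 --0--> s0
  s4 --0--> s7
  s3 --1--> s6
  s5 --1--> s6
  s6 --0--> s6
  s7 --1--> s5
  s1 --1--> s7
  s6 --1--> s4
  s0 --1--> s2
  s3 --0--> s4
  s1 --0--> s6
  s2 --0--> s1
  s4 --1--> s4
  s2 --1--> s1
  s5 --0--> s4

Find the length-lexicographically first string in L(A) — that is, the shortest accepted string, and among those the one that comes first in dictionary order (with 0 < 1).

0101

A breadth-first search from s0 reaches an accepting state first via the path s0 → s6 → s4 → s7 → s5 on input 0101.
No string of length < 4 is accepted (BFS exhausts all shorter strings without reaching an accepting state), and 0101 is the lexicographically least accepting string of length 4.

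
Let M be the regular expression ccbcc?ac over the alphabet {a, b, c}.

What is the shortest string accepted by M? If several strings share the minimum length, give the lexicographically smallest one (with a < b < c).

ccbcac

By inspection of the expression, no string of length less than 6 matches, and ccbcac is the lexicographically first match of length 6.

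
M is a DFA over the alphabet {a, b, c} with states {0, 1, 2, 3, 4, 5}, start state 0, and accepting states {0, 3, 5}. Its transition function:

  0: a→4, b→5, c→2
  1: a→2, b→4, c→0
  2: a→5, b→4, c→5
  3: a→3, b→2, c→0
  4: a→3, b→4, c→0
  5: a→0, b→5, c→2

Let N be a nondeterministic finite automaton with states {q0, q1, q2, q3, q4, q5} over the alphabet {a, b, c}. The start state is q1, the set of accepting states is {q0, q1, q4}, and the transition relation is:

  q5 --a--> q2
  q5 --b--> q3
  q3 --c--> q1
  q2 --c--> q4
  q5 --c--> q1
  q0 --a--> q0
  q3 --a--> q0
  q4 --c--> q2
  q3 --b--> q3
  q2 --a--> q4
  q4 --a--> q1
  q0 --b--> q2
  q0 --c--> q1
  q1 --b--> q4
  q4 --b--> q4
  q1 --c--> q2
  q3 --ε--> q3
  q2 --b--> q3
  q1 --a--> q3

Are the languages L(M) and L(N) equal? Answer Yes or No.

Exploring the product automaton M × N from the start pair (0, q1), following both machines on each input symbol, reaches 5 state pairs: (0, q1), (4, q3), (5, q4), (2, q2), (3, q0).
M accepts in {0, 3, 5} and N accepts in {q0, q1, q4}. In every reachable pair the two components are either both accepting — (0, q1), (5, q4), (3, q0) — or both non-accepting, so no string is accepted by exactly one of the machines: L(M) \ L(N) and L(N) \ L(M) are both empty.
Hence every string is accepted by M iff it is accepted by N, and the two languages coincide.

Yes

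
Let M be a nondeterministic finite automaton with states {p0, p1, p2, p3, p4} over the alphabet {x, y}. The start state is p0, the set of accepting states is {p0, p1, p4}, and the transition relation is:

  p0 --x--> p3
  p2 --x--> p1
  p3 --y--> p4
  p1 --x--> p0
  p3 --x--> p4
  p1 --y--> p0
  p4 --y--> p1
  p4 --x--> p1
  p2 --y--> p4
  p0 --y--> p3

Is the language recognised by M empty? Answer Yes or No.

The empty string ε is accepted: the run p0 ends in the accepting state p0.
Since at least one string is accepted, L(M) is not empty.

No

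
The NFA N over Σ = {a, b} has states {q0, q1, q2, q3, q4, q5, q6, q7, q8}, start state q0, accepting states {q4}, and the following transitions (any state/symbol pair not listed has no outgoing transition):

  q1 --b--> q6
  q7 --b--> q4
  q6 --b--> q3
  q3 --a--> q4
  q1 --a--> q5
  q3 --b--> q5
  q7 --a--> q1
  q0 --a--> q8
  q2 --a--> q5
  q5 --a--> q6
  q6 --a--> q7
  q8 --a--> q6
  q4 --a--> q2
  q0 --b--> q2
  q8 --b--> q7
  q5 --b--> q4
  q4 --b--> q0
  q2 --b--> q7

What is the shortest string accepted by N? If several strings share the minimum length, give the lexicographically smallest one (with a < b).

abb

A breadth-first search from q0 reaches an accepting state first via the path q0 → q8 → q7 → q4 on input abb.
No string of length < 3 is accepted (BFS exhausts all shorter strings without reaching an accepting state), and abb is the lexicographically least accepting string of length 3.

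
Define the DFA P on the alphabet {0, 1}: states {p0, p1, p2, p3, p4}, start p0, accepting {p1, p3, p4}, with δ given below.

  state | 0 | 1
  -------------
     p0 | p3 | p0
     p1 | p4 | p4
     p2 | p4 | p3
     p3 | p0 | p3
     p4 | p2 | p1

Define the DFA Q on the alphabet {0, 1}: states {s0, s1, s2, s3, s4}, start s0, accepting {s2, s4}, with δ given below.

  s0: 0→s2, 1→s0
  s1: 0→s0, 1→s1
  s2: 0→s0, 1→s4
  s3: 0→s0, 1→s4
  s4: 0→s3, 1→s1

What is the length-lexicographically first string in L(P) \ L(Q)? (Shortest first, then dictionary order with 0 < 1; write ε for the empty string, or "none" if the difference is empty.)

011

The string 011 is accepted by P but not by Q.
No shorter string lies in the difference, and 011 is the lexicographically first length-3 string in L(P) \ L(Q).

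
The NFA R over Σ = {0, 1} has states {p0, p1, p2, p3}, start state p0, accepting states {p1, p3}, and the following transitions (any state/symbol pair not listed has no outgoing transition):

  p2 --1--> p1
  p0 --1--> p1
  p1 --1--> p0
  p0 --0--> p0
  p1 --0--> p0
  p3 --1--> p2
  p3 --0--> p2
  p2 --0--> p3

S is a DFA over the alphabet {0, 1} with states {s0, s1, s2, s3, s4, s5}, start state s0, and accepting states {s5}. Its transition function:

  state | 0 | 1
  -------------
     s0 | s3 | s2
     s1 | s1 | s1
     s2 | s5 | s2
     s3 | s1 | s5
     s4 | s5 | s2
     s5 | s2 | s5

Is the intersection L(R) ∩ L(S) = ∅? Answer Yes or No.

The string 01 is accepted by both R and S.
Hence L(R) ∩ L(S) ≠ ∅.

No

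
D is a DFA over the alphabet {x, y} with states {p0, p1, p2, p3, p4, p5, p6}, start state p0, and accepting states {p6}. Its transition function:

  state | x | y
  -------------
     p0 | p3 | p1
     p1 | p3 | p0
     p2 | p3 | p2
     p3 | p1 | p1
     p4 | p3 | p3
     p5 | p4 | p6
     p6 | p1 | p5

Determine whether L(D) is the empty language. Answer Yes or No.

The states reachable from the start state are {p0, p1, p3}.
None of the accepting states {p6} is reachable, so no string is accepted and L(D) = ∅.

Yes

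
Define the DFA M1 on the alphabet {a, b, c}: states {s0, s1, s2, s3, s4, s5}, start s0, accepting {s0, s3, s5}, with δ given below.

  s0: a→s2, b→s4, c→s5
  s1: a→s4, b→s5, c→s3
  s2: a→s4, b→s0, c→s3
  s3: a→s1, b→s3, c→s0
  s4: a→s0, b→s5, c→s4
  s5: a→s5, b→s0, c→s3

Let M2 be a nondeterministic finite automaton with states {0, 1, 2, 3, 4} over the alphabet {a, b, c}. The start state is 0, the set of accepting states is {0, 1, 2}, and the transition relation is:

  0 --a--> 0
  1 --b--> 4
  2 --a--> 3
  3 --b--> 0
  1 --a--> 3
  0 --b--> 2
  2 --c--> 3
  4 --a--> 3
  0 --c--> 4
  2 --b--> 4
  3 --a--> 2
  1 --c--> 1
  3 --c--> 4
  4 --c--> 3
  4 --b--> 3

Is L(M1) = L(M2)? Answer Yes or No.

The string c is accepted by M1 but rejected by M2.
So L(M1) ≠ L(M2).

No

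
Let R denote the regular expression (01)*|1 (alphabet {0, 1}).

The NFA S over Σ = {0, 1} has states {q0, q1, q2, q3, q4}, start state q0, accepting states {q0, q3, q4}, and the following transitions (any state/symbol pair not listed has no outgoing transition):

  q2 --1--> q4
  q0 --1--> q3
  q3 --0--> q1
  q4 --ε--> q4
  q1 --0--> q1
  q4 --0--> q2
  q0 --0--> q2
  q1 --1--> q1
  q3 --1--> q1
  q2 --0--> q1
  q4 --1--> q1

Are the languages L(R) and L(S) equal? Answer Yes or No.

Yes

Converting the expression R to a DFA (subset construction, then merging equivalent states) gives the minimal DFA with states {r0, r1, r2, r3, r4}, start state r0, accepting states {r0, r2, r4} and transitions r0: 0→r1, 1→r2; r1: 0→r3, 1→r4; r2: 0→r3, 1→r3; r3: 0→r3, 1→r3; r4: 0→r1, 1→r3.
Exploring the product automaton R × S from the start pair (r0, q0), following both machines on each input symbol, reaches 5 state pairs: (r0, q0), (r1, q2), (r2, q3), (r3, q1), (r4, q4).
R accepts in {r0, r2, r4} and S accepts in {q0, q3, q4}. In every reachable pair the two components are either both accepting — (r0, q0), (r2, q3), (r4, q4) — or both non-accepting, so no string is accepted by exactly one of the machines: L(R) \ L(S) and L(S) \ L(R) are both empty.
Hence every string is accepted by R iff it is accepted by S, and the two languages coincide.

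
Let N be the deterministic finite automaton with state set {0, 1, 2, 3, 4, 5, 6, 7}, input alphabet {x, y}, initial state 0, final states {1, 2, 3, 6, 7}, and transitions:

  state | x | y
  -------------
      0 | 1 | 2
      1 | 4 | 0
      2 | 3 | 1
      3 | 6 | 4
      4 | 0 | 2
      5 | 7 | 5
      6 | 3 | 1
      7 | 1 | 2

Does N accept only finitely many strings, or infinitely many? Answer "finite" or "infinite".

State 0 is reachable from the start and can reach an accepting state, and it lies on the cycle 0 → 1 → 0.
Traversing that cycle any number of times yields accepted strings of unbounded length, so the language is infinite.

infinite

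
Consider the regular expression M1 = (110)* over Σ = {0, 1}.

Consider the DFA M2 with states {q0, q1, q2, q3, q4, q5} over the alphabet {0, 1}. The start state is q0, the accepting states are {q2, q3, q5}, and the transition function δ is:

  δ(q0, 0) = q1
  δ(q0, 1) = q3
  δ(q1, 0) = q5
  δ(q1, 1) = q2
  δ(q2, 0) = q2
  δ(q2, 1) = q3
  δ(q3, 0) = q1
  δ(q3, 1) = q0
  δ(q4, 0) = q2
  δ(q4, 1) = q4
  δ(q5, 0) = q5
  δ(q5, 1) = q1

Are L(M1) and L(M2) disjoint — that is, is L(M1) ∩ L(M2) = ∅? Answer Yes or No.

Yes

Converting the expression M1 to a DFA (subset construction, then merging equivalent states) gives the minimal DFA with states {r0, r1, r2, r3}, start state r0, accepting states {r0} and transitions r0: 0→r1, 1→r2; r1: 0→r1, 1→r1; r2: 0→r1, 1→r3; r3: 0→r0, 1→r1.
Exploring the product automaton M1 × M2 from the start pair (r0, q0), following both machines on each input symbol, reaches 11 state pairs: (r0, q0), (r1, q1), (r2, q3), (r1, q5), (r1, q2), (r3, q0), (r1, q3), (r0, q1), (r1, q0), (r2, q2), (r3, q3).
M1 accepts in {r0} and M2 accepts in {q2, q3, q5}; no reachable pair has both components accepting, so no string drives both machines to acceptance simultaneously and L(M1) ∩ L(M2) = ∅.
So no string is accepted by both, and the intersection is empty.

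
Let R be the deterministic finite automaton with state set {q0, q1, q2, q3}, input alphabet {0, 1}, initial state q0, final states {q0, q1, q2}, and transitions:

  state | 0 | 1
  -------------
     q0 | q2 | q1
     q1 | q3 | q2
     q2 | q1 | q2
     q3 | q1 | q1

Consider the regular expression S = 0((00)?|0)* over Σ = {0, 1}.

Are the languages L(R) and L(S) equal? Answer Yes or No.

The empty string ε is accepted by R but rejected by S.
So L(R) ≠ L(S).

No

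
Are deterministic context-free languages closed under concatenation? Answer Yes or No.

Take L₁ = {ε, c} (finite, hence regular and DCFL) and L₂ = {c aⁿbⁿ : n≥0} ∪ {cc aⁿb²ⁿ : n≥0} (a DCFL: the number of leading c's tells the DPDA whether to pop one stack symbol per b or per two b's). Then L₁L₂ ∩ cca⁺b* = {cc aⁿbⁿ : n≥1} ∪ {cc aⁿb²ⁿ : n≥1}. If L₁L₂ were a DCFL, so would be this intersection with a regular set, and a DPDA for it started from its configuration after reading cc would accept {aⁿbⁿ : n≥1} ∪ {aⁿb²ⁿ : n≥1}, which no deterministic PDA accepts (a DPDA for it would have a single run on aⁿb²ⁿ, accepting after the prefix aⁿbⁿ and accepting again after n more b's; an ordinary PDA that simulates it on a's and b's and, at any moment when it is accepting, may switch to reading only a fresh letter d while feeding each d to the simulation as a b, would accept aⁱbʲdᵏ (k≥1) exactly when both aⁱbʲ and aⁱbʲ⁺ᵏ are in the language, i.e. its language intersected with the regular set a*b*d⁺ would be exactly {aⁿbⁿdⁿ : n≥1} — impossible, since context-free languages are closed under intersection with regular sets and {aⁿbⁿdⁿ} is not context-free). Hence L₁L₂ is not a DCFL.

No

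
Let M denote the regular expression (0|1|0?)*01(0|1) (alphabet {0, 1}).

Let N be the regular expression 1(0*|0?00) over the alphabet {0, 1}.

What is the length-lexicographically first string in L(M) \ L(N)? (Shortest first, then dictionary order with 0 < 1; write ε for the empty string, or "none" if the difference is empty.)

The string 010 is accepted by M but not by N.
No shorter string lies in the difference, and 010 is the lexicographically first length-3 string in L(M) \ L(N).

010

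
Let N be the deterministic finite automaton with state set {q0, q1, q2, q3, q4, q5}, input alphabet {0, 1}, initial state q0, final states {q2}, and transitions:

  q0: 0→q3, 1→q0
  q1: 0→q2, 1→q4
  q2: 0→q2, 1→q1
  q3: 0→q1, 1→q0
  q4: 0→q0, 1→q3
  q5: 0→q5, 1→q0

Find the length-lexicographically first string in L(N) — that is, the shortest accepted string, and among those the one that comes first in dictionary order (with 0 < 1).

A breadth-first search from q0 reaches an accepting state first via the path q0 → q3 → q1 → q2 on input 000.
No string of length < 3 is accepted (BFS exhausts all shorter strings without reaching an accepting state), and 000 is the lexicographically least accepting string of length 3.

000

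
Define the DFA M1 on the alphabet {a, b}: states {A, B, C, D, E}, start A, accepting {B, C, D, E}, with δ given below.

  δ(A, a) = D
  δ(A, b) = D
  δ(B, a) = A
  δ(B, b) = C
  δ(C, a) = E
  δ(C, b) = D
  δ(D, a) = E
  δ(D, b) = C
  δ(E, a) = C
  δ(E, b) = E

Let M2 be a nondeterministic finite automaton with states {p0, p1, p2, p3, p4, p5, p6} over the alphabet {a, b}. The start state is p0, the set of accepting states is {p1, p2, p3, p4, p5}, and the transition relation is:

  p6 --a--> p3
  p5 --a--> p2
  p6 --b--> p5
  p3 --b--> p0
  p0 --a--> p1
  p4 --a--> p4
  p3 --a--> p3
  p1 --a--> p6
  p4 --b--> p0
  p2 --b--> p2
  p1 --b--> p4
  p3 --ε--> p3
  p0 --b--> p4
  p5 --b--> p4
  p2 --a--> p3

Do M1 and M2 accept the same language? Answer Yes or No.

The string aa is accepted by M1 but rejected by M2.
So L(M1) ≠ L(M2).

No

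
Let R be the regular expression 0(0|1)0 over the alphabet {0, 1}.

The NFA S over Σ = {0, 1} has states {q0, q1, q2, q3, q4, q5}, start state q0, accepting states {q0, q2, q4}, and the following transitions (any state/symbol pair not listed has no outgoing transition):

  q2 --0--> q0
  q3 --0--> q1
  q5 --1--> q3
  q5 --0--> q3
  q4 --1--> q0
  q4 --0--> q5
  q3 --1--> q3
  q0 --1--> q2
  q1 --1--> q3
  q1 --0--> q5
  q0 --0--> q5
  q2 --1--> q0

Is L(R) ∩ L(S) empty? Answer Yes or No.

Converting the expression R to a DFA (subset construction, then merging equivalent states) gives the minimal DFA with states {r0, r1, r2, r3, r4}, start state r0, accepting states {r4} and transitions r0: 0→r1, 1→r2; r1: 0→r3, 1→r3; r2: 0→r2, 1→r2; r3: 0→r4, 1→r2; r4: 0→r2, 1→r2.
Exploring the product automaton R × S from the start pair (r0, q0), following both machines on each input symbol, reaches 9 state pairs: (r0, q0), (r1, q5), (r2, q2), (r3, q3), (r2, q0), (r4, q1), (r2, q3), (r2, q5), (r2, q1).
R accepts in {r4} and S accepts in {q0, q2, q4}; no reachable pair has both components accepting, so no string drives both machines to acceptance simultaneously and L(R) ∩ L(S) = ∅.
So no string is accepted by both, and the intersection is empty.

Yes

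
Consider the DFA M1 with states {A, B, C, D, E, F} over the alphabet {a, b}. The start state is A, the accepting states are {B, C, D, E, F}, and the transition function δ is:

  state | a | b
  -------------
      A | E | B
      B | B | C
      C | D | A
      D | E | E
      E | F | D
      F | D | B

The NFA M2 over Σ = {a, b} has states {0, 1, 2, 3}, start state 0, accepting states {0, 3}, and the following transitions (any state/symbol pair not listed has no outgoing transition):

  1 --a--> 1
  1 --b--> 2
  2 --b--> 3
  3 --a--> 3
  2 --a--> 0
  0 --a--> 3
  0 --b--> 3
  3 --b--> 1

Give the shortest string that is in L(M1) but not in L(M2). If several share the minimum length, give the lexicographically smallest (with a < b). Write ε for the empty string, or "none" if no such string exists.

The string ab is accepted by M1 but not by M2.
No shorter string lies in the difference, and ab is the lexicographically first length-2 string in L(M1) \ L(M2).

ab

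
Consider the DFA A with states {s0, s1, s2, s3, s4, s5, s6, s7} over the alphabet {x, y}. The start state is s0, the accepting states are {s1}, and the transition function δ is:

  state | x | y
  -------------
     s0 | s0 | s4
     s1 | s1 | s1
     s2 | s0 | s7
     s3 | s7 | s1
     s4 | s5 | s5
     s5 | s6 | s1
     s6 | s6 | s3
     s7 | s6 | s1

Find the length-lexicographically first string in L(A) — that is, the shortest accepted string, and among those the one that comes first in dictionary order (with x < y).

A breadth-first search from s0 reaches an accepting state first via the path s0 → s4 → s5 → s1 on input yxy.
No string of length < 3 is accepted (BFS exhausts all shorter strings without reaching an accepting state), and yxy is the lexicographically least accepting string of length 3.

yxy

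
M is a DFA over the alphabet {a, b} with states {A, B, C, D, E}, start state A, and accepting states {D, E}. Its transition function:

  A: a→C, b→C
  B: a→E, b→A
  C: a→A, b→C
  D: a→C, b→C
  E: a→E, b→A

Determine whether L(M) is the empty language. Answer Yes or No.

The states reachable from the start state are {A, C}.
None of the accepting states {D, E} is reachable, so no string is accepted and L(M) = ∅.

Yes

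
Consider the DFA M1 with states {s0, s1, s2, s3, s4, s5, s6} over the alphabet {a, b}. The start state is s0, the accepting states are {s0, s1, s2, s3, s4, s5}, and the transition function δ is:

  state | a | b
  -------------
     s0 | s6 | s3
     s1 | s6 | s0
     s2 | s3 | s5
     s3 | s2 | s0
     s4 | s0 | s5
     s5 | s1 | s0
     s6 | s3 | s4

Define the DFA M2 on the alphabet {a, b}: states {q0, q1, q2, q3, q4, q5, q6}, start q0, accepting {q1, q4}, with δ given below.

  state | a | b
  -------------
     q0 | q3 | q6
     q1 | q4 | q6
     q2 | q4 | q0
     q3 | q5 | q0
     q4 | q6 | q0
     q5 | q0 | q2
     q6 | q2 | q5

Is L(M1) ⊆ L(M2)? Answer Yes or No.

No

The empty string ε is in L(M1) but not in L(M2).
So L(M1) ⊄ L(M2).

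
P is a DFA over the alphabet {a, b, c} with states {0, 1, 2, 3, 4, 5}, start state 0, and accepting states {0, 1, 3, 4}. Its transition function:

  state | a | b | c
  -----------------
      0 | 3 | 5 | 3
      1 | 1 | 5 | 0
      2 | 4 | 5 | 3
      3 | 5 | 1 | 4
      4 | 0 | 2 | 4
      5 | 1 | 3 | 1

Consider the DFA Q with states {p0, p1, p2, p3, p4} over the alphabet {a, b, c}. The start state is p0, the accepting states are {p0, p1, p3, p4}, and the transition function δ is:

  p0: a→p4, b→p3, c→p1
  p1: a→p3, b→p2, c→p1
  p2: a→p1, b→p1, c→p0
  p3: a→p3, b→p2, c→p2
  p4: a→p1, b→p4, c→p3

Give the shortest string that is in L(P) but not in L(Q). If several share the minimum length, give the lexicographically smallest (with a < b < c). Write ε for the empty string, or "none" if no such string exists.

The string bb is accepted by P but not by Q.
No shorter string lies in the difference, and bb is the lexicographically first length-2 string in L(P) \ L(Q).

bb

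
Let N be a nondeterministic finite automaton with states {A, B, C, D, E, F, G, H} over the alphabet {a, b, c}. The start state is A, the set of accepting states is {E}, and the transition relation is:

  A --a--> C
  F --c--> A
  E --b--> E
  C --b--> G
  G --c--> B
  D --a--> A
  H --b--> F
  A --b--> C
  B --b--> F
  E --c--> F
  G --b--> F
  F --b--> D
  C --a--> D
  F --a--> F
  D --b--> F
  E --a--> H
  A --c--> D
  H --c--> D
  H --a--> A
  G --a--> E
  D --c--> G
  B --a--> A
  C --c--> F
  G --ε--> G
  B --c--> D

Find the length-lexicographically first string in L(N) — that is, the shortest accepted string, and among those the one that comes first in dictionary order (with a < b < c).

A breadth-first search from A reaches an accepting state first via the path A → C → G → E on input aba.
No string of length < 3 is accepted (BFS exhausts all shorter strings without reaching an accepting state), and aba is the lexicographically least accepting string of length 3.

aba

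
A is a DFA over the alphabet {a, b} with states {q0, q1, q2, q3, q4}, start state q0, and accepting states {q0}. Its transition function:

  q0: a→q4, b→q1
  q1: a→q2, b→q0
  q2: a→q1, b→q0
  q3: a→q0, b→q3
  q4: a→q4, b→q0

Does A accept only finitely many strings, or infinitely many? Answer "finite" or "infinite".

infinite

State q0 is reachable from the start and can reach an accepting state, and it lies on the cycle q0 → q1 → q0.
Traversing that cycle any number of times yields accepted strings of unbounded length, so the language is infinite.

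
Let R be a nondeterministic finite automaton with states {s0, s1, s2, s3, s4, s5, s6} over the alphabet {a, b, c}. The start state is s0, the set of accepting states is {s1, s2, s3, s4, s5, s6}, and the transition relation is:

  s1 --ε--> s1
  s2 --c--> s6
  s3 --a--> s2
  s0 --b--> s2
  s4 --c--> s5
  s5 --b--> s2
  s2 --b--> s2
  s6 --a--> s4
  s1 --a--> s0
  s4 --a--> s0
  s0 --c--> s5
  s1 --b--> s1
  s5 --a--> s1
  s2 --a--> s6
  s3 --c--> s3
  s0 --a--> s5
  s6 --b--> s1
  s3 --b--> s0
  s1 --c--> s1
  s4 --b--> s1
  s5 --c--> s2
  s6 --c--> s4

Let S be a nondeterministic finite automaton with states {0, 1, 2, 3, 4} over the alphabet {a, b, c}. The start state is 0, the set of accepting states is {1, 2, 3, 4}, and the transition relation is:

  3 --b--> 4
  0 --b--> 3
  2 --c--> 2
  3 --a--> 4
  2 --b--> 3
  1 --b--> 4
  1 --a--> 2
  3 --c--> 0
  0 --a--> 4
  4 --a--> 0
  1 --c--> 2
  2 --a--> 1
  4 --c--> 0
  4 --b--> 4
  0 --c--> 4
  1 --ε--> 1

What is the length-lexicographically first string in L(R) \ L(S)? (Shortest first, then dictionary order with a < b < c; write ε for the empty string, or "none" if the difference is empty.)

aa

The string aa is accepted by R but not by S.
No shorter string lies in the difference, and aa is the lexicographically first length-2 string in L(R) \ L(S).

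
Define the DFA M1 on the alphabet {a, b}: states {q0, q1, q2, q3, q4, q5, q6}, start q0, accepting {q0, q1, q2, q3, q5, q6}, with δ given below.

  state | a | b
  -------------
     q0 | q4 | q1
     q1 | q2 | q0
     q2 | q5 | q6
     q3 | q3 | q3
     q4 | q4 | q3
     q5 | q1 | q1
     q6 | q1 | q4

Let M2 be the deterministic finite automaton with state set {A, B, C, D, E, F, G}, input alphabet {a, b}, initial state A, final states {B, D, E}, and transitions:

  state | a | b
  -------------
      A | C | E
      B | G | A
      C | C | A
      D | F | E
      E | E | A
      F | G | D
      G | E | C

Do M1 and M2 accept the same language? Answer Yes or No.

No

The empty string ε is accepted by M1 but rejected by M2.
So L(M1) ≠ L(M2).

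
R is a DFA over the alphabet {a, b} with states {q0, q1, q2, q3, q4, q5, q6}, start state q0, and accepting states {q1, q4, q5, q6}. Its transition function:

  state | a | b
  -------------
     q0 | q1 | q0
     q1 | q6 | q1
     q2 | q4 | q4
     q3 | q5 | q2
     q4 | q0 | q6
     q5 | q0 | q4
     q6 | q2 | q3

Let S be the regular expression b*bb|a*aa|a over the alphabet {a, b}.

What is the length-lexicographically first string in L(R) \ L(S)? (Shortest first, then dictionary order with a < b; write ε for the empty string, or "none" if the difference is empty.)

The string ab is accepted by R but not by S.
No shorter string lies in the difference, and ab is the lexicographically first length-2 string in L(R) \ L(S).

ab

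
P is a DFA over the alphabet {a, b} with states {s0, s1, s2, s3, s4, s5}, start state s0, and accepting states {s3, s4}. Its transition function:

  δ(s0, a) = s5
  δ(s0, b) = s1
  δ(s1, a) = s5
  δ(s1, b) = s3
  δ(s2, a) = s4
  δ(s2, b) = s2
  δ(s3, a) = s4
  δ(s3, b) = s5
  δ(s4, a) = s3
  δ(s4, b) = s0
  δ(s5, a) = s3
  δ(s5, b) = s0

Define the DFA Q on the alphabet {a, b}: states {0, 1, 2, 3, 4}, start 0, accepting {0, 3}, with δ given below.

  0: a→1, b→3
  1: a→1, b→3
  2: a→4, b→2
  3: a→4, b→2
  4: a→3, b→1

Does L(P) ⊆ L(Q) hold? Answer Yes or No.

The string aa is in L(P) but not in L(Q).
So L(P) ⊄ L(Q).

No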